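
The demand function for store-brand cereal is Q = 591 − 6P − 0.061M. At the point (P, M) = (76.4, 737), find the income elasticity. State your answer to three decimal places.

-0.513

At P = 76.4, M = 737: Q = 87.643.
Holding P constant, ∂Q/∂M = −0.061.
η_M = (∂Q/∂M)·(M/Q) = -0.061 × (737/87.643) = -0.513.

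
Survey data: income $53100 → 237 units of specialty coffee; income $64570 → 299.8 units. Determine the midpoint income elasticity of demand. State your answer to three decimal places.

1.200

ΔQ = 299.8 − 237 = 62.8; midpoint Q̄ = (237 + 299.8)/2 = 268.4.
ΔI = 64570 − 53100 = 11470; midpoint Ī = (53100 + 64570)/2 = 58835.
η = (ΔQ/Q̄) ÷ (ΔI/Ī) = (62.8/268.4) ÷ (11470/58835) = 1.200.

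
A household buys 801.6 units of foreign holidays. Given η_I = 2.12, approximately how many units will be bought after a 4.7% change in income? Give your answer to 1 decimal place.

881.5

%ΔQ ≈ η × %ΔI = 2.12 × 4.7% = 9.964%.
New Q ≈ 801.6 × (1 + 0.09964) = 881.5.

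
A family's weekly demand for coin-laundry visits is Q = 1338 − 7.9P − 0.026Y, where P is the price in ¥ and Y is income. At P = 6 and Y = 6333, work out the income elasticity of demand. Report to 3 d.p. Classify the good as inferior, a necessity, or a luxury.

-0.146 (inferior good)

At P = 6, Y = 6333: Q = 1125.942.
Holding P constant, ∂Q/∂Y = −0.026.
η_Y = (∂Q/∂Y)·(Y/Q) = -0.026 × (6333/1125.942) = -0.146.
Since η < 0, this is an inferior good.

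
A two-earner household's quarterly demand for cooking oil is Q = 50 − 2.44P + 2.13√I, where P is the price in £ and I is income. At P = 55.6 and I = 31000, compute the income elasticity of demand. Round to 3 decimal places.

0.648

At P = 55.6, I = 31000: Q = 289.361.
Holding P constant, ∂Q/∂I = 2.13/(2√I) = 0.00604879.
η_I = (∂Q/∂I)·(I/Q) = 0.00604879 × (31000/289.361) = 0.648.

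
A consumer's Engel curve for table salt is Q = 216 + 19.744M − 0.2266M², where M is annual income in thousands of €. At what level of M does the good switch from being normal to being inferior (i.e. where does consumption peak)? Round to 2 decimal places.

43.57

dQ/dM = 19.744 − 0.4532M.
The good is inferior where dQ/dM < 0. Setting dQ/dM = 0 gives M = 19.744 / 0.4532 = 43.57.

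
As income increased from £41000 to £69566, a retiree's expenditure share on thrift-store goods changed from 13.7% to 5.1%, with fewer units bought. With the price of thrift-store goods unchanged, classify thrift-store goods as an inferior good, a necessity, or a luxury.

Quantity demanded falls as income rises, so η < 0.

inferior good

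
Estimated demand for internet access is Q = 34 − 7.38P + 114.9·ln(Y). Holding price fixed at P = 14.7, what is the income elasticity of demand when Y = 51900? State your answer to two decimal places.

At P = 14.7, Y = 51900: Q = 1172.992.
Holding P constant, ∂Q/∂Y = 114.9/Y = 0.00221387.
η_Y = (∂Q/∂Y)·(Y/Q) = 0.00221387 × (51900/1172.992) = 0.10.

0.10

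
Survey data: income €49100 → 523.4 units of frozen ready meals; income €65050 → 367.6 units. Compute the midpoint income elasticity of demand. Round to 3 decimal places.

ΔQ = 367.6 − 523.4 = -155.8; midpoint Q̄ = (523.4 + 367.6)/2 = 445.5.
ΔI = 65050 − 49100 = 15950; midpoint Ī = (49100 + 65050)/2 = 57075.
η = (ΔQ/Q̄) ÷ (ΔI/Ī) = (-155.8/445.5) ÷ (15950/57075) = -1.251.

-1.251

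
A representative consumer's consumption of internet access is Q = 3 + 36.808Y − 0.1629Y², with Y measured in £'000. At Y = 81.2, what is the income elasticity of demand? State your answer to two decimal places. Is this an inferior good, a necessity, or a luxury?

0.44 (necessity)

At Y = 81.2: Q = 1917.7382.
dQ/dY = 36.808 − 0.3258Y = 10.35304.
η = (dQ/dY)·(Y/Q) = 10.35304 × (81.2/1917.7382) = 0.44.
0 < η < 1 ⇒ necessity.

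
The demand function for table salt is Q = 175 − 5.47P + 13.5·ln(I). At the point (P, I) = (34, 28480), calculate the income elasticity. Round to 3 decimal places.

At P = 34, I = 28480: Q = 127.489.
Holding P constant, ∂Q/∂I = 13.5/I = 0.000474017.
η_I = (∂Q/∂I)·(I/Q) = 0.000474017 × (28480/127.489) = 0.106.

0.106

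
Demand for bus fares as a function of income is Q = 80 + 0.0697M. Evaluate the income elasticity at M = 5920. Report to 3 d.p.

At M = 5920: Q = 492.624.
dQ/dM = 0.0697.
η = (dQ/dM)·(M/Q) = 0.0697 × (5920/492.624) = 0.838.

0.838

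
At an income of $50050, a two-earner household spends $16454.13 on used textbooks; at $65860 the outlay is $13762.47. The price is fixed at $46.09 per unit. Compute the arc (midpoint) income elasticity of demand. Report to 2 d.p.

With a constant price, Q₁ = 16454.13/46.09 = 357.000 and Q₂ = 13762.47/46.09 = 298.600 (equivalently, work directly with expenditure since P cancels).
Midpoint %ΔQ = (13762.47 − 16454.13)/15108.30 = -0.17816; midpoint %ΔI = (65860 − 50050)/57955 = 0.27280.
η = -0.17816 / 0.27280 = -0.65.

-0.65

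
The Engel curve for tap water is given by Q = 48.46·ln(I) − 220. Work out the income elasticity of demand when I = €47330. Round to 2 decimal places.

At I = 47330: Q = 301.667.
dQ/dI = 48.46/I = 0.00102387 at this income.
η = (dQ/dI)·(I/Q) = 0.00102387 × (47330/301.667) = 0.16.

0.16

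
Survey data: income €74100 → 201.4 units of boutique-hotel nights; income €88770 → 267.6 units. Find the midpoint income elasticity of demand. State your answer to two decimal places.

ΔQ = 267.6 − 201.4 = 66.2; midpoint Q̄ = (201.4 + 267.6)/2 = 234.5.
ΔI = 88770 − 74100 = 14670; midpoint Ī = (74100 + 88770)/2 = 81435.
η = (ΔQ/Q̄) ÷ (ΔI/Ī) = (66.2/234.5) ÷ (14670/81435) = 1.57.

1.57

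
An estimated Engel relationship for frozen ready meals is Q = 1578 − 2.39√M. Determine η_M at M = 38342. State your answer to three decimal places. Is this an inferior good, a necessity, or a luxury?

At M = 38342: Q = 1110.011.
dQ/dM = -2.39/(2√M) = -0.00610282 at this income.
η = (dQ/dM)·(M/Q) = -0.00610282 × (38342/1110.011) = -0.211.
Since η < 0, the good is an inferior good.

-0.211 (inferior good)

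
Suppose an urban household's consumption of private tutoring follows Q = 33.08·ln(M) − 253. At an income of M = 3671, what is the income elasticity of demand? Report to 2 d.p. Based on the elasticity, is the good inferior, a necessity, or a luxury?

At M = 3671: Q = 18.528.
dQ/dM = 33.08/M = 0.00901117 at this income.
η = (dQ/dM)·(M/Q) = 0.00901117 × (3671/18.528) = 1.79.
Since η > 1, the good is a luxury.

1.79 (luxury)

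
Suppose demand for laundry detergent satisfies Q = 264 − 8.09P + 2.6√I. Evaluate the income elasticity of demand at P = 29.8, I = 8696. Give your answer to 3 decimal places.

At P = 29.8, I = 8696: Q = 265.374.
Holding P constant, ∂Q/∂I = 2.6/(2√I) = 0.0139407.
η_I = (∂Q/∂I)·(I/Q) = 0.0139407 × (8696/265.374) = 0.457.

0.457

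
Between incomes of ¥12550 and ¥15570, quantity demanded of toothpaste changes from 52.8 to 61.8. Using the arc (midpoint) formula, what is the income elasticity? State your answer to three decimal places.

0.731

ΔQ = 61.8 − 52.8 = 9; midpoint Q̄ = (52.8 + 61.8)/2 = 57.3.
ΔI = 15570 − 12550 = 3020; midpoint Ī = (12550 + 15570)/2 = 14060.
η = (ΔQ/Q̄) ÷ (ΔI/Ī) = (9/57.3) ÷ (3020/14060) = 0.731.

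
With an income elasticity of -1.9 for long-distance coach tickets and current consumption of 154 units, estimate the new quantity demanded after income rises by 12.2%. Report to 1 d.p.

%ΔQ ≈ η × %ΔI = -1.9 × 12.2% = -23.18%.
New Q ≈ 154 × (1 − 0.2318) = 118.3.

118.3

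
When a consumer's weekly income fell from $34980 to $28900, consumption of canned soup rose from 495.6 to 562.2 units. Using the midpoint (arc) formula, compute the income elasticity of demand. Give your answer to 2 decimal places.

ΔQ = 562.2 − 495.6 = 66.6; midpoint Q̄ = (495.6 + 562.2)/2 = 528.9.
ΔI = 28900 − 34980 = -6080; midpoint Ī = (34980 + 28900)/2 = 31940.
η = (ΔQ/Q̄) ÷ (ΔI/Ī) = (66.6/528.9) ÷ (-6080/31940) = -0.66.

-0.66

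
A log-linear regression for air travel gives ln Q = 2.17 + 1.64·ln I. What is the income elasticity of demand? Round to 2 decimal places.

1.64

In a log-linear demand, the coefficient on ln I is the income elasticity.
So η = 1.64.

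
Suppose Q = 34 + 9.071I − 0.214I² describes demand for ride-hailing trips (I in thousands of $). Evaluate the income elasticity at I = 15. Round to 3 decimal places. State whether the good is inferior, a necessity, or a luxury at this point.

0.326 (necessity)

At I = 15: Q = 121.9150.
dQ/dI = 9.071 − 0.428I = 2.65100.
η = (dQ/dI)·(I/Q) = 2.65100 × (15/121.9150) = 0.326.
0 < η < 1 ⇒ necessity.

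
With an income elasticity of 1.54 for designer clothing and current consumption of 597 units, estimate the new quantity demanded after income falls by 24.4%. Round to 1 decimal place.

372.7

%ΔQ ≈ η × %ΔI = 1.54 × (-24.4%) = -37.576%.
New Q ≈ 597 × (1 − 0.37576) = 372.7.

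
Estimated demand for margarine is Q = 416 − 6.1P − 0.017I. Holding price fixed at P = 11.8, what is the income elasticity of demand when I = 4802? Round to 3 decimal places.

At P = 11.8, I = 4802: Q = 262.386.
Holding P constant, ∂Q/∂I = −0.017.
η_I = (∂Q/∂I)·(I/Q) = -0.017 × (4802/262.386) = -0.311.

-0.311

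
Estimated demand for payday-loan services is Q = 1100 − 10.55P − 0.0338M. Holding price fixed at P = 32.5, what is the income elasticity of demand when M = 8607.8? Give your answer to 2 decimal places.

-0.62

At P = 32.5, M = 8607.8: Q = 466.181.
Holding P constant, ∂Q/∂M = −0.0338.
η_M = (∂Q/∂M)·(M/Q) = -0.0338 × (8607.8/466.181) = -0.62.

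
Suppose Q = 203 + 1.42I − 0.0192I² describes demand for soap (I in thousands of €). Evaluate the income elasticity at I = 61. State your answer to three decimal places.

-0.258

At I = 61: Q = 218.1768.
dQ/dI = 1.42 − 0.0384I = -0.92240.
η = (dQ/dI)·(I/Q) = -0.92240 × (61/218.1768) = -0.258.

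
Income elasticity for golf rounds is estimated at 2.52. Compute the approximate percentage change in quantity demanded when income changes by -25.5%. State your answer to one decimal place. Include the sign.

%ΔQ ≈ η × %ΔI = 2.52 × (-25.5%) = -64.3%.

-64.3%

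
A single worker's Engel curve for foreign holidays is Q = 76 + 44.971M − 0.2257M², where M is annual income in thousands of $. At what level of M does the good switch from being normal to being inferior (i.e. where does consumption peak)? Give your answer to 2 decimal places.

99.63

dQ/dM = 44.971 − 0.4514M.
The good is inferior where dQ/dM < 0. Setting dQ/dM = 0 gives M = 44.971 / 0.4514 = 99.63.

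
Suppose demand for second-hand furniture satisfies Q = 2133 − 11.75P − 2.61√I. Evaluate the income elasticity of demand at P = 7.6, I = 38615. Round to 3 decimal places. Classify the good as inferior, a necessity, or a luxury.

At P = 7.6, I = 38615: Q = 1530.817.
Holding P constant, ∂Q/∂I = -2.61/(2√I) = -0.00664098.
η_I = (∂Q/∂I)·(I/Q) = -0.00664098 × (38615/1530.817) = -0.168.
Since η < 0, this is an inferior good.

-0.168 (inferior good)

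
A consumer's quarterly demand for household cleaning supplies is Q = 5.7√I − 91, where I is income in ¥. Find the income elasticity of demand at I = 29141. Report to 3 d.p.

0.552

At I = 29141: Q = 882.032.
dQ/dI = 5.7/(2√I) = 0.0166952 at this income.
η = (dQ/dI)·(I/Q) = 0.0166952 × (29141/882.032) = 0.552.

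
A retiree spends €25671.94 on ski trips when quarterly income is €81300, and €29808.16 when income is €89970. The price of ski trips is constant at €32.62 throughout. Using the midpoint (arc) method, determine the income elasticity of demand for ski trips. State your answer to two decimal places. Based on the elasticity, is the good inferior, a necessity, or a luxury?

1.47 (luxury)

With a constant price, Q₁ = 25671.94/32.62 = 787.000 and Q₂ = 29808.16/32.62 = 913.800 (equivalently, work directly with expenditure since P cancels).
Midpoint %ΔQ = (29808.16 − 25671.94)/27740.05 = 0.14911; midpoint %ΔI = (89970 − 81300)/85635 = 0.10124.
η = 0.14911 / 0.10124 = 1.47.
η > 1 ⇒ luxury.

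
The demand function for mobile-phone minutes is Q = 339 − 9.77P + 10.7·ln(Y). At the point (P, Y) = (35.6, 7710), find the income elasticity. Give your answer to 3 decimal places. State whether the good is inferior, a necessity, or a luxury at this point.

0.123 (necessity)

At P = 35.6, Y = 7710: Q = 86.956.
Holding P constant, ∂Q/∂Y = 10.7/Y = 0.00138781.
η_Y = (∂Q/∂Y)·(Y/Q) = 0.00138781 × (7710/86.956) = 0.123.
Since 0 < η < 1, this is a necessity.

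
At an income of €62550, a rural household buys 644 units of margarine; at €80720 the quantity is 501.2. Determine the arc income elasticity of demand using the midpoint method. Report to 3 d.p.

-0.983

ΔQ = 501.2 − 644 = -142.8; midpoint Q̄ = (644 + 501.2)/2 = 572.6.
ΔI = 80720 − 62550 = 18170; midpoint Ī = (62550 + 80720)/2 = 71635.
η = (ΔQ/Q̄) ÷ (ΔI/Ī) = (-142.8/572.6) ÷ (18170/71635) = -0.983.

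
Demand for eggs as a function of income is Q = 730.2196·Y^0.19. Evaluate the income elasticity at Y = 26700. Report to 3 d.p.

0.190

For Q = A·Y^β the income elasticity is constant and equal to β.
Here β = 0.19, so η = 0.190.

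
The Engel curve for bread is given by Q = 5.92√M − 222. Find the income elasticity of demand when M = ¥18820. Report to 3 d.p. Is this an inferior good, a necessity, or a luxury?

At M = 18820: Q = 590.141.
dQ/dM = 5.92/(2√M) = 0.0215765 at this income.
η = (dQ/dM)·(M/Q) = 0.0215765 × (18820/590.141) = 0.688.
Since 0 < η < 1, the good is a necessity.

0.688 (necessity)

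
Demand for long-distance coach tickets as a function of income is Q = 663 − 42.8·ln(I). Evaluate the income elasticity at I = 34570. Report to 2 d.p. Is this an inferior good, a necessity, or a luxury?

-0.20 (inferior good)

At I = 34570: Q = 215.708.
dQ/dI = -42.8/I = -0.00123807 at this income.
η = (dQ/dI)·(I/Q) = -0.00123807 × (34570/215.708) = -0.20.
Since η < 0, the good is an inferior good.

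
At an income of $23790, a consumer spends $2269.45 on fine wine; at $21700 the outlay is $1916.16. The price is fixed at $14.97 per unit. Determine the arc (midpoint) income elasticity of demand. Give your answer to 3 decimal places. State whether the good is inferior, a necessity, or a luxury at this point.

1.837 (luxury)

With a constant price, Q₁ = 2269.45/14.97 = 151.600 and Q₂ = 1916.16/14.97 = 128.000 (equivalently, work directly with expenditure since P cancels).
Midpoint %ΔQ = (1916.16 − 2269.45)/2092.80 = -0.16881; midpoint %ΔI = (21700 − 23790)/22745 = -0.09189.
η = -0.16881 / -0.09189 = 1.837.
η > 1 ⇒ luxury.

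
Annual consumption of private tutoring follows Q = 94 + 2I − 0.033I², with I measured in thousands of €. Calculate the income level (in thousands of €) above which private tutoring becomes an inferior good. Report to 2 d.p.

dQ/dI = 2 − 0.066I.
The good is inferior where dQ/dI < 0. Setting dQ/dI = 0 gives I = 2 / 0.066 = 30.30.

30.30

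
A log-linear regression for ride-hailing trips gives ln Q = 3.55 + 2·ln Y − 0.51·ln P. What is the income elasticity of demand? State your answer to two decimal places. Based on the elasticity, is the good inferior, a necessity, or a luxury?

2.00 (luxury)

In a log-linear demand, the coefficient on ln Y is the income elasticity.
So η = 2.00.
η > 1 ⇒ luxury.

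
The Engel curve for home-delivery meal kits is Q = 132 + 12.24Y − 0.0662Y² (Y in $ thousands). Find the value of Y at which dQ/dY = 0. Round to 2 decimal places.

92.45

dQ/dY = 12.24 − 0.1324Y.
The good is inferior where dQ/dY < 0. Setting dQ/dY = 0 gives Y = 12.24 / 0.1324 = 92.45.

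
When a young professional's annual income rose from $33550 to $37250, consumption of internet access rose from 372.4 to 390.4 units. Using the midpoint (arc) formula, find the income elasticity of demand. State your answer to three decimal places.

ΔQ = 390.4 − 372.4 = 18; midpoint Q̄ = (372.4 + 390.4)/2 = 381.4.
ΔI = 37250 − 33550 = 3700; midpoint Ī = (33550 + 37250)/2 = 35400.
η = (ΔQ/Q̄) ÷ (ΔI/Ī) = (18/381.4) ÷ (3700/35400) = 0.452.

0.452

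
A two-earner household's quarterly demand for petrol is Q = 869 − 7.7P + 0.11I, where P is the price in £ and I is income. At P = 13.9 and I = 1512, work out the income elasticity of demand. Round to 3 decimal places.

At P = 13.9, I = 1512: Q = 928.290.
Holding P constant, ∂Q/∂I = 0.11.
η_I = (∂Q/∂I)·(I/Q) = 0.11 × (1512/928.290) = 0.179.

0.179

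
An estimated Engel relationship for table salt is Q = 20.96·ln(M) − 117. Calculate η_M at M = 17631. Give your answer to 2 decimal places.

At M = 17631: Q = 87.935.
dQ/dM = 20.96/M = 0.00118882 at this income.
η = (dQ/dM)·(M/Q) = 0.00118882 × (17631/87.935) = 0.24.

0.24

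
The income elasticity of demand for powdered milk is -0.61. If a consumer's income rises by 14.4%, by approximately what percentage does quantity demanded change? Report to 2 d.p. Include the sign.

-8.78%

%ΔQ ≈ η × %ΔI = -0.61 × 14.4% = -8.78%.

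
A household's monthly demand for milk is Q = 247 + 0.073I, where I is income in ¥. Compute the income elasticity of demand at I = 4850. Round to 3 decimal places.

At I = 4850: Q = 601.050.
dQ/dI = 0.073.
η = (dQ/dI)·(I/Q) = 0.073 × (4850/601.050) = 0.589.

0.589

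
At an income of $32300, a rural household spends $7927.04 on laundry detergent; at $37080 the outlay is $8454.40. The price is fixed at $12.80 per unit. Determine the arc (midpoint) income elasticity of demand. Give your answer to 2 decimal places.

0.47

With a constant price, Q₁ = 7927.04/12.80 = 619.300 and Q₂ = 8454.40/12.80 = 660.500 (equivalently, work directly with expenditure since P cancels).
Midpoint %ΔQ = (8454.40 − 7927.04)/8190.72 = 0.06439; midpoint %ΔI = (37080 − 32300)/34690 = 0.13779.
η = 0.06439 / 0.13779 = 0.47.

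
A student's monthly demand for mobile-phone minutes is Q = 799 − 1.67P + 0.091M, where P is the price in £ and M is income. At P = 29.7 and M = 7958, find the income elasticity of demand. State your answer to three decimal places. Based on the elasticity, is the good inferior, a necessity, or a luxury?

At P = 29.7, M = 7958: Q = 1473.579.
Holding P constant, ∂Q/∂M = 0.091.
η_M = (∂Q/∂M)·(M/Q) = 0.091 × (7958/1473.579) = 0.491.
Since 0 < η < 1, this is a necessity.

0.491 (necessity)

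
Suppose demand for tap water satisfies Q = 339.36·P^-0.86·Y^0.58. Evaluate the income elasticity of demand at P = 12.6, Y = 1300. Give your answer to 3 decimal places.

For a multiplicative demand Q = A·P^α·Y^β, the income elasticity is β everywhere.
Here β = 0.58, so η = 0.580.

0.580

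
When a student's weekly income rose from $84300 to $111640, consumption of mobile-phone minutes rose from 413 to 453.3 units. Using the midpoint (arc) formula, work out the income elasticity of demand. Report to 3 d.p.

ΔQ = 453.3 − 413 = 40.3; midpoint Q̄ = (413 + 453.3)/2 = 433.15.
ΔI = 111640 − 84300 = 27340; midpoint Ī = (84300 + 111640)/2 = 97970.
η = (ΔQ/Q̄) ÷ (ΔI/Ī) = (40.3/433.15) ÷ (27340/97970) = 0.333.

0.333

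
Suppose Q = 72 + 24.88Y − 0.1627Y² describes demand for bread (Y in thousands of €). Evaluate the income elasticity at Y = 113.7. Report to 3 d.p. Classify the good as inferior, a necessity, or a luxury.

-1.728 (inferior good)

At Y = 113.7: Q = 797.5208.
dQ/dY = 24.88 − 0.3254Y = -12.11798.
η = (dQ/dY)·(Y/Q) = -12.11798 × (113.7/797.5208) = -1.728.
η < 0 ⇒ inferior good.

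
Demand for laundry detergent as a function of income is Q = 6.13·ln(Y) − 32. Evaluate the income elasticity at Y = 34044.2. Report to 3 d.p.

0.192

At Y = 34044.2: Q = 31.969.
dQ/dY = 6.13/Y = 0.00018006 at this income.
η = (dQ/dY)·(Y/Q) = 0.00018006 × (34044.2/31.969) = 0.192.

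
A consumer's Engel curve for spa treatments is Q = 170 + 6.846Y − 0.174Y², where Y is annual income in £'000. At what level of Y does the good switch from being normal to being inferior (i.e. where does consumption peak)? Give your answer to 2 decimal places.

19.67

dQ/dY = 6.846 − 0.348Y.
The good is inferior where dQ/dY < 0. Setting dQ/dY = 0 gives Y = 6.846 / 0.348 = 19.67.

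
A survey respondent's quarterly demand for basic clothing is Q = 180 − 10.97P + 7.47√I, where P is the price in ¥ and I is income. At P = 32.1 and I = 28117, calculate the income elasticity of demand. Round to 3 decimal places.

At P = 32.1, I = 28117: Q = 1080.442.
Holding P constant, ∂Q/∂I = 7.47/(2√I) = 0.0222744.
η_I = (∂Q/∂I)·(I/Q) = 0.0222744 × (28117/1080.442) = 0.580.

0.580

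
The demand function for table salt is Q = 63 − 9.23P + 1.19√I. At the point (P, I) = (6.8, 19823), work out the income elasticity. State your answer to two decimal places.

0.50

At P = 6.8, I = 19823: Q = 167.781.
Holding P constant, ∂Q/∂I = 1.19/(2√I) = 0.00422603.
η_I = (∂Q/∂I)·(I/Q) = 0.00422603 × (19823/167.781) = 0.50.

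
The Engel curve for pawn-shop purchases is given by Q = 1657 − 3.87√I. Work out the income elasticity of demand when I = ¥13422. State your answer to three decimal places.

At I = 13422: Q = 1208.648.
dQ/dI = -3.87/(2√I) = -0.0167021 at this income.
η = (dQ/dI)·(I/Q) = -0.0167021 × (13422/1208.648) = -0.185.

-0.185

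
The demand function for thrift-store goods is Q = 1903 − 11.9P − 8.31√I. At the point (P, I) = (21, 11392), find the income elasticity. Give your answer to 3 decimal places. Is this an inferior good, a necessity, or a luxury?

-0.579 (inferior good)

At P = 21, I = 11392: Q = 766.146.
Holding P constant, ∂Q/∂I = -8.31/(2√I) = -0.0389288.
η_I = (∂Q/∂I)·(I/Q) = -0.0389288 × (11392/766.146) = -0.579.
Since η < 0, this is an inferior good.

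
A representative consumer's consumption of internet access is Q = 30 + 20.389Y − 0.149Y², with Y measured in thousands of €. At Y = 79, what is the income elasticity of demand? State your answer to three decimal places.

At Y = 79: Q = 710.8220.
dQ/dY = 20.389 − 0.298Y = -3.15300.
η = (dQ/dY)·(Y/Q) = -3.15300 × (79/710.8220) = -0.350.

-0.350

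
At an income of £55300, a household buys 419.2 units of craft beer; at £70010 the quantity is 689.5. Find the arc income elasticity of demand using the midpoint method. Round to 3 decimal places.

ΔQ = 689.5 − 419.2 = 270.3; midpoint Q̄ = (419.2 + 689.5)/2 = 554.35.
ΔI = 70010 − 55300 = 14710; midpoint Ī = (55300 + 70010)/2 = 62655.
η = (ΔQ/Q̄) ÷ (ΔI/Ī) = (270.3/554.35) ÷ (14710/62655) = 2.077.

2.077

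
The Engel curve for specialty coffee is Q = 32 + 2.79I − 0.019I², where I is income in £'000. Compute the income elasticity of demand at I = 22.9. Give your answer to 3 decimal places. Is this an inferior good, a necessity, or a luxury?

At I = 22.9: Q = 85.9272.
dQ/dI = 2.79 − 0.038I = 1.91980.
η = (dQ/dI)·(I/Q) = 1.91980 × (22.9/85.9272) = 0.512.
0 < η < 1 ⇒ necessity.

0.512 (necessity)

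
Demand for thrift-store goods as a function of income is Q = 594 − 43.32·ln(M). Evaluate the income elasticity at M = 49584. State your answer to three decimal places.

-0.345

At M = 49584: Q = 125.649.
dQ/dM = -43.32/M = -0.000873669 at this income.
η = (dQ/dM)·(M/Q) = -0.000873669 × (49584/125.649) = -0.345.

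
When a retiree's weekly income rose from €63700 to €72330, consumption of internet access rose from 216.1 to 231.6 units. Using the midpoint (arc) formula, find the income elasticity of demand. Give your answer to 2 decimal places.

0.55

ΔQ = 231.6 − 216.1 = 15.5; midpoint Q̄ = (216.1 + 231.6)/2 = 223.85.
ΔI = 72330 − 63700 = 8630; midpoint Ī = (63700 + 72330)/2 = 68015.
η = (ΔQ/Q̄) ÷ (ΔI/Ī) = (15.5/223.85) ÷ (8630/68015) = 0.55.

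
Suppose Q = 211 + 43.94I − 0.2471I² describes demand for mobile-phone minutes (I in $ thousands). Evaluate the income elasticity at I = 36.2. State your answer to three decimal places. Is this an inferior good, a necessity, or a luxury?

0.638 (necessity)

At I = 36.2: Q = 1477.8183.
dQ/dI = 43.94 − 0.4942I = 26.04996.
η = (dQ/dI)·(I/Q) = 26.04996 × (36.2/1477.8183) = 0.638.
0 < η < 1 ⇒ necessity.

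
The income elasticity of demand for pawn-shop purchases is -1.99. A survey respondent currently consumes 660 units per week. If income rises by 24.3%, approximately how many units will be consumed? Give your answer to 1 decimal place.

340.8

%ΔQ ≈ η × %ΔI = -1.99 × 24.3% = -48.357%.
New Q ≈ 660 × (1 − 0.48357) = 340.8.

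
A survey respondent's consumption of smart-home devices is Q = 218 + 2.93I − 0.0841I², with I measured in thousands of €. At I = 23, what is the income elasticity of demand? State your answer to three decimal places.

-0.090

At I = 23: Q = 240.9011.
dQ/dI = 2.93 − 0.1682I = -0.93860.
η = (dQ/dI)·(I/Q) = -0.93860 × (23/240.9011) = -0.090.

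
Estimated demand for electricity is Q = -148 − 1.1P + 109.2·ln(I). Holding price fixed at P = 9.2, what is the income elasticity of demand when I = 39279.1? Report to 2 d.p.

At P = 9.2, I = 39279.1: Q = 997.047.
Holding P constant, ∂Q/∂I = 109.2/I = 0.0027801.
η_I = (∂Q/∂I)·(I/Q) = 0.0027801 × (39279.1/997.047) = 0.11.

0.11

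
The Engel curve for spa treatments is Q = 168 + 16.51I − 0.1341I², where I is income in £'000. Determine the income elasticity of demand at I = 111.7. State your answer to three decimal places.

At I = 111.7: Q = 339.0161.
dQ/dI = 16.51 − 0.2682I = -13.44794.
η = (dQ/dI)·(I/Q) = -13.44794 × (111.7/339.0161) = -4.431.

-4.431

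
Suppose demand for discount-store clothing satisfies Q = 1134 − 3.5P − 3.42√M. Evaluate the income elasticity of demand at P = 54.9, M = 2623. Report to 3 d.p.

-0.114

At P = 54.9, M = 2623: Q = 766.694.
Holding P constant, ∂Q/∂M = -3.42/(2√M) = -0.0333885.
η_M = (∂Q/∂M)·(M/Q) = -0.0333885 × (2623/766.694) = -0.114.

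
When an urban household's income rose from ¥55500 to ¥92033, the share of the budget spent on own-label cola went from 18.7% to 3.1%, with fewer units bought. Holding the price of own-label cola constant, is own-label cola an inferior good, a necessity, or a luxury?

inferior good

Quantity demanded falls as income rises, so η < 0.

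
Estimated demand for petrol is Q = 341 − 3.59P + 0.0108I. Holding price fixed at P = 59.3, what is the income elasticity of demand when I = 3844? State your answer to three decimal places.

At P = 59.3, I = 3844: Q = 169.628.
Holding P constant, ∂Q/∂I = 0.0108.
η_I = (∂Q/∂I)·(I/Q) = 0.0108 × (3844/169.628) = 0.245.

0.245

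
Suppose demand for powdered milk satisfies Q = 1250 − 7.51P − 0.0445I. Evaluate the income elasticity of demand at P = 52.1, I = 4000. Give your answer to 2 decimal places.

-0.26

At P = 52.1, I = 4000: Q = 680.729.
Holding P constant, ∂Q/∂I = −0.0445.
η_I = (∂Q/∂I)·(I/Q) = -0.0445 × (4000/680.729) = -0.26.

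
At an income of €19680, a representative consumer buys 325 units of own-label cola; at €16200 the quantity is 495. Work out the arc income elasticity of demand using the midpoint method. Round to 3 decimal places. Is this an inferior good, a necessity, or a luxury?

-2.138 (inferior good)

ΔQ = 495 − 325 = 170; midpoint Q̄ = (325 + 495)/2 = 410.
ΔI = 16200 − 19680 = -3480; midpoint Ī = (19680 + 16200)/2 = 17940.
η = (ΔQ/Q̄) ÷ (ΔI/Ī) = (170/410) ÷ (-3480/17940) = -2.138.
η < 0 ⇒ inferior good.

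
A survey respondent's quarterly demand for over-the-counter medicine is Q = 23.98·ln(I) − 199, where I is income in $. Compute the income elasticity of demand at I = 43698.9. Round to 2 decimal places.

At I = 43698.9: Q = 57.228.
dQ/dI = 23.98/I = 0.000548755 at this income.
η = (dQ/dI)·(I/Q) = 0.000548755 × (43698.9/57.228) = 0.42.

0.42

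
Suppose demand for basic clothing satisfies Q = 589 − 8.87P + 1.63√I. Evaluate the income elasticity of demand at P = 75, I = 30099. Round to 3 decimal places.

At P = 75, I = 30099: Q = 206.540.
Holding P constant, ∂Q/∂I = 1.63/(2√I) = 0.00469766.
η_I = (∂Q/∂I)·(I/Q) = 0.00469766 × (30099/206.540) = 0.685.

0.685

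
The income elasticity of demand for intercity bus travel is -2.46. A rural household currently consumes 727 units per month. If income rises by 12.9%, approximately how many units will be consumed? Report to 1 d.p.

496.3

%ΔQ ≈ η × %ΔI = -2.46 × 12.9% = -31.734%.
New Q ≈ 727 × (1 − 0.31734) = 496.3.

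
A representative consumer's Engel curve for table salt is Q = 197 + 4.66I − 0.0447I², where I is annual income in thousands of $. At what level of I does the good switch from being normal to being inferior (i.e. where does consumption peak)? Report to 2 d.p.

dQ/dI = 4.66 − 0.0894I.
The good is inferior where dQ/dI < 0. Setting dQ/dI = 0 gives I = 4.66 / 0.0894 = 52.13.

52.13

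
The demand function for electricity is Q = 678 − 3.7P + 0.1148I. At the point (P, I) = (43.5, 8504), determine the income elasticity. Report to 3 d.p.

At P = 43.5, I = 8504: Q = 1493.309.
Holding P constant, ∂Q/∂I = 0.1148.
η_I = (∂Q/∂I)·(I/Q) = 0.1148 × (8504/1493.309) = 0.654.

0.654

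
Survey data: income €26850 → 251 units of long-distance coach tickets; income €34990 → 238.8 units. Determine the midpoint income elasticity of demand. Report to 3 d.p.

-0.189

ΔQ = 238.8 − 251 = -12.2; midpoint Q̄ = (251 + 238.8)/2 = 244.9.
ΔI = 34990 − 26850 = 8140; midpoint Ī = (26850 + 34990)/2 = 30920.
η = (ΔQ/Q̄) ÷ (ΔI/Ī) = (-12.2/244.9) ÷ (8140/30920) = -0.189.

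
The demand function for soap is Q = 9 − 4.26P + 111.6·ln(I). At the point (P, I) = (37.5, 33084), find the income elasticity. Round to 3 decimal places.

At P = 37.5, I = 33084: Q = 1010.649.
Holding P constant, ∂Q/∂I = 111.6/I = 0.00337323.
η_I = (∂Q/∂I)·(I/Q) = 0.00337323 × (33084/1010.649) = 0.110.

0.110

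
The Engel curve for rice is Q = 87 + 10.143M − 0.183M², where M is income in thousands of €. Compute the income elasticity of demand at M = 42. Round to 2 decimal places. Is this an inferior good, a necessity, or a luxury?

-1.15 (inferior good)

At M = 42: Q = 190.1940.
dQ/dM = 10.143 − 0.366M = -5.22900.
η = (dQ/dM)·(M/Q) = -5.22900 × (42/190.1940) = -1.15.
η < 0 ⇒ inferior good.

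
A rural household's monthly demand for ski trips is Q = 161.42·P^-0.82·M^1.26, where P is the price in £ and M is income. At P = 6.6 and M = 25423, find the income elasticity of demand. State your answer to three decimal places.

1.260

For a multiplicative demand Q = A·P^α·M^β, the income elasticity is β everywhere.
Here β = 1.26, so η = 1.260.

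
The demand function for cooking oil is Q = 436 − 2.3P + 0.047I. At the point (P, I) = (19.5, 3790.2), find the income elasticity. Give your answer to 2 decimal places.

0.31

At P = 19.5, I = 3790.2: Q = 569.289.
Holding P constant, ∂Q/∂I = 0.047.
η_I = (∂Q/∂I)·(I/Q) = 0.047 × (3790.2/569.289) = 0.31.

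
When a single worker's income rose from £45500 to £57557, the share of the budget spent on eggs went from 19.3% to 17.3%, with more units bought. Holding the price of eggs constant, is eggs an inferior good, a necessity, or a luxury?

Quantity rises but the budget share falls as income rises, so 0 < η < 1.

necessity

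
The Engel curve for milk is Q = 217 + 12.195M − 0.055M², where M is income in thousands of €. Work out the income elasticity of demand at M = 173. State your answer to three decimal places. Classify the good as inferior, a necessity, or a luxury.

At M = 173: Q = 680.6400.
dQ/dM = 12.195 − 0.11M = -6.83500.
η = (dQ/dM)·(M/Q) = -6.83500 × (173/680.6400) = -1.737.
η < 0 ⇒ inferior good.

-1.737 (inferior good)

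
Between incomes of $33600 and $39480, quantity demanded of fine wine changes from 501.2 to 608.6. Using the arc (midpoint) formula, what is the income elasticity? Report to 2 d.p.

ΔQ = 608.6 − 501.2 = 107.4; midpoint Q̄ = (501.2 + 608.6)/2 = 554.9.
ΔI = 39480 − 33600 = 5880; midpoint Ī = (33600 + 39480)/2 = 36540.
η = (ΔQ/Q̄) ÷ (ΔI/Ī) = (107.4/554.9) ÷ (5880/36540) = 1.20.

1.20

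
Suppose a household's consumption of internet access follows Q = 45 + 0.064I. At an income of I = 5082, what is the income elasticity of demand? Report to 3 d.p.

At I = 5082: Q = 370.248.
dQ/dI = 0.064.
η = (dQ/dI)·(I/Q) = 0.064 × (5082/370.248) = 0.878.

0.878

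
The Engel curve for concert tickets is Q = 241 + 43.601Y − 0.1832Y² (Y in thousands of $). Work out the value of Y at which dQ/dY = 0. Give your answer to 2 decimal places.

dQ/dY = 43.601 − 0.3664Y.
The good is inferior where dQ/dY < 0. Setting dQ/dY = 0 gives Y = 43.601 / 0.3664 = 119.00.

119.00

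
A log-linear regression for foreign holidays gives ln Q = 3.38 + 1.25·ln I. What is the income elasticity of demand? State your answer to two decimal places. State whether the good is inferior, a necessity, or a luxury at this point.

In a log-linear demand, the coefficient on ln I is the income elasticity.
So η = 1.25.
η > 1 ⇒ luxury.

1.25 (luxury)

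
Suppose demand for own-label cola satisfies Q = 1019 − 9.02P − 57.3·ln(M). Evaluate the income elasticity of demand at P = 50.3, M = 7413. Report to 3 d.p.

At P = 50.3, M = 7413: Q = 54.694.
Holding P constant, ∂Q/∂M = -57.3/M = -0.00772966.
η_M = (∂Q/∂M)·(M/Q) = -0.00772966 × (7413/54.694) = -1.048.

-1.048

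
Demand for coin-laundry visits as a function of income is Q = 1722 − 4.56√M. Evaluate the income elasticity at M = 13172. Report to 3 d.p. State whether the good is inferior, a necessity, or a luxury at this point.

At M = 13172: Q = 1198.652.
dQ/dM = -4.56/(2√M) = -0.0198659 at this income.
η = (dQ/dM)·(M/Q) = -0.0198659 × (13172/1198.652) = -0.218.
Since η < 0, the good is an inferior good.

-0.218 (inferior good)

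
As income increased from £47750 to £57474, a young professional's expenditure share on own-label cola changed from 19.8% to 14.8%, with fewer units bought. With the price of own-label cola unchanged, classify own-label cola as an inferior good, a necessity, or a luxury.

inferior good

Quantity demanded falls as income rises, so η < 0.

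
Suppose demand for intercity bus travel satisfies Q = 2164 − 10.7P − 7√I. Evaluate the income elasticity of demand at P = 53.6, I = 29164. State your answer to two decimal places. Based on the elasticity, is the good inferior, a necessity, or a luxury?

At P = 53.6, I = 29164: Q = 395.057.
Holding P constant, ∂Q/∂I = -7/(2√I) = -0.0204948.
η_I = (∂Q/∂I)·(I/Q) = -0.0204948 × (29164/395.057) = -1.51.
Since η < 0, this is an inferior good.

-1.51 (inferior good)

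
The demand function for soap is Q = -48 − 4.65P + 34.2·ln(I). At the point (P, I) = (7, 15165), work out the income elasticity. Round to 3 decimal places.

0.138

At P = 7, I = 15165: Q = 248.685.
Holding P constant, ∂Q/∂I = 34.2/I = 0.00225519.
η_I = (∂Q/∂I)·(I/Q) = 0.00225519 × (15165/248.685) = 0.138.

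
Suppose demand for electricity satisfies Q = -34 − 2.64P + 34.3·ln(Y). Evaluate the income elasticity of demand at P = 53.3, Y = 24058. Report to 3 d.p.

At P = 53.3, Y = 24058: Q = 171.314.
Holding P constant, ∂Q/∂Y = 34.3/Y = 0.00142572.
η_Y = (∂Q/∂Y)·(Y/Q) = 0.00142572 × (24058/171.314) = 0.200.

0.200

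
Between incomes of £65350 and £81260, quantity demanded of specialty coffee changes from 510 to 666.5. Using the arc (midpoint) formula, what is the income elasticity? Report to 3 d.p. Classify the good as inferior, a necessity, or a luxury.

ΔQ = 666.5 − 510 = 156.5; midpoint Q̄ = (510 + 666.5)/2 = 588.25.
ΔI = 81260 − 65350 = 15910; midpoint Ī = (65350 + 81260)/2 = 73305.
η = (ΔQ/Q̄) ÷ (ΔI/Ī) = (156.5/588.25) ÷ (15910/73305) = 1.226.
η > 1 ⇒ luxury.

1.226 (luxury)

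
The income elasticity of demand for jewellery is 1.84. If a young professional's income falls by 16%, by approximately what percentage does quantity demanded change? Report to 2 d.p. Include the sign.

%ΔQ ≈ η × %ΔI = 1.84 × (-16%) = -29.44%.

-29.44%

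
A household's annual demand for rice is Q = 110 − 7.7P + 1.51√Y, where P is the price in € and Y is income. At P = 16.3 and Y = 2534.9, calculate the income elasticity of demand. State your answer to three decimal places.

0.628

At P = 16.3, Y = 2534.9: Q = 60.515.
Holding P constant, ∂Q/∂Y = 1.51/(2√Y) = 0.0149957.
η_Y = (∂Q/∂Y)·(Y/Q) = 0.0149957 × (2534.9/60.515) = 0.628.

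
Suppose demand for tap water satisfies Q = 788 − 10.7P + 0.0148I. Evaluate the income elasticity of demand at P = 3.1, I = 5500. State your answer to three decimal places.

At P = 3.1, I = 5500: Q = 836.230.
Holding P constant, ∂Q/∂I = 0.0148.
η_I = (∂Q/∂I)·(I/Q) = 0.0148 × (5500/836.230) = 0.097.

0.097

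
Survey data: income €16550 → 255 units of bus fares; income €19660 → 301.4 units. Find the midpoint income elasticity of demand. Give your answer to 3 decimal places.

ΔQ = 301.4 − 255 = 46.4; midpoint Q̄ = (255 + 301.4)/2 = 278.2.
ΔI = 19660 − 16550 = 3110; midpoint Ī = (16550 + 19660)/2 = 18105.
η = (ΔQ/Q̄) ÷ (ΔI/Ī) = (46.4/278.2) ÷ (3110/18105) = 0.971.

0.971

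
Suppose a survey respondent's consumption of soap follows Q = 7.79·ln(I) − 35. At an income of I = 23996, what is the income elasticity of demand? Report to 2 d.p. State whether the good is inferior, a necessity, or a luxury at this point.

0.18 (necessity)

At I = 23996: Q = 43.567.
dQ/dI = 7.79/I = 0.000324637 at this income.
η = (dQ/dI)·(I/Q) = 0.000324637 × (23996/43.567) = 0.18.
Since 0 < η < 1, the good is a necessity.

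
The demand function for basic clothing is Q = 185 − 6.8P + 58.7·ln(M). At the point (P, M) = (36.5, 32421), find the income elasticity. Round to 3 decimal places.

At P = 36.5, M = 32421: Q = 546.491.
Holding P constant, ∂Q/∂M = 58.7/M = 0.00181055.
η_M = (∂Q/∂M)·(M/Q) = 0.00181055 × (32421/546.491) = 0.107.

0.107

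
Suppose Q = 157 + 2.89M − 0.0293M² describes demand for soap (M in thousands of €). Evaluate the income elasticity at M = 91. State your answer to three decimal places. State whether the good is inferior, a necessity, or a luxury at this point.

At M = 91: Q = 177.3567.
dQ/dM = 2.89 − 0.0586M = -2.44260.
η = (dQ/dM)·(M/Q) = -2.44260 × (91/177.3567) = -1.253.
η < 0 ⇒ inferior good.

-1.253 (inferior good)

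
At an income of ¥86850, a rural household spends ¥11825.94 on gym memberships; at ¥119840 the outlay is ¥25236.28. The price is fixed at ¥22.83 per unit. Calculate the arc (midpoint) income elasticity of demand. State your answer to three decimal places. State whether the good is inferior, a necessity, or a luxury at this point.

With a constant price, Q₁ = 11825.94/22.83 = 518.000 and Q₂ = 25236.28/22.83 = 1105.400 (equivalently, work directly with expenditure since P cancels).
Midpoint %ΔQ = (25236.28 − 11825.94)/18531.11 = 0.72367; midpoint %ΔI = (119840 − 86850)/103345 = 0.31922.
η = 0.72367 / 0.31922 = 2.267.
η > 1 ⇒ luxury.

2.267 (luxury)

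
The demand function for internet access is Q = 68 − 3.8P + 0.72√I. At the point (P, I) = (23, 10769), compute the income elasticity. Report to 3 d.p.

0.675

At P = 23, I = 10769: Q = 55.317.
Holding P constant, ∂Q/∂I = 0.72/(2√I) = 0.00346908.
η_I = (∂Q/∂I)·(I/Q) = 0.00346908 × (10769/55.317) = 0.675.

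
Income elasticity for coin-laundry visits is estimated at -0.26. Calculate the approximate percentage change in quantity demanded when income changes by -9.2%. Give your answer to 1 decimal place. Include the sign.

2.4%

%ΔQ ≈ η × %ΔI = -0.26 × (-9.2%) = 2.4%.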